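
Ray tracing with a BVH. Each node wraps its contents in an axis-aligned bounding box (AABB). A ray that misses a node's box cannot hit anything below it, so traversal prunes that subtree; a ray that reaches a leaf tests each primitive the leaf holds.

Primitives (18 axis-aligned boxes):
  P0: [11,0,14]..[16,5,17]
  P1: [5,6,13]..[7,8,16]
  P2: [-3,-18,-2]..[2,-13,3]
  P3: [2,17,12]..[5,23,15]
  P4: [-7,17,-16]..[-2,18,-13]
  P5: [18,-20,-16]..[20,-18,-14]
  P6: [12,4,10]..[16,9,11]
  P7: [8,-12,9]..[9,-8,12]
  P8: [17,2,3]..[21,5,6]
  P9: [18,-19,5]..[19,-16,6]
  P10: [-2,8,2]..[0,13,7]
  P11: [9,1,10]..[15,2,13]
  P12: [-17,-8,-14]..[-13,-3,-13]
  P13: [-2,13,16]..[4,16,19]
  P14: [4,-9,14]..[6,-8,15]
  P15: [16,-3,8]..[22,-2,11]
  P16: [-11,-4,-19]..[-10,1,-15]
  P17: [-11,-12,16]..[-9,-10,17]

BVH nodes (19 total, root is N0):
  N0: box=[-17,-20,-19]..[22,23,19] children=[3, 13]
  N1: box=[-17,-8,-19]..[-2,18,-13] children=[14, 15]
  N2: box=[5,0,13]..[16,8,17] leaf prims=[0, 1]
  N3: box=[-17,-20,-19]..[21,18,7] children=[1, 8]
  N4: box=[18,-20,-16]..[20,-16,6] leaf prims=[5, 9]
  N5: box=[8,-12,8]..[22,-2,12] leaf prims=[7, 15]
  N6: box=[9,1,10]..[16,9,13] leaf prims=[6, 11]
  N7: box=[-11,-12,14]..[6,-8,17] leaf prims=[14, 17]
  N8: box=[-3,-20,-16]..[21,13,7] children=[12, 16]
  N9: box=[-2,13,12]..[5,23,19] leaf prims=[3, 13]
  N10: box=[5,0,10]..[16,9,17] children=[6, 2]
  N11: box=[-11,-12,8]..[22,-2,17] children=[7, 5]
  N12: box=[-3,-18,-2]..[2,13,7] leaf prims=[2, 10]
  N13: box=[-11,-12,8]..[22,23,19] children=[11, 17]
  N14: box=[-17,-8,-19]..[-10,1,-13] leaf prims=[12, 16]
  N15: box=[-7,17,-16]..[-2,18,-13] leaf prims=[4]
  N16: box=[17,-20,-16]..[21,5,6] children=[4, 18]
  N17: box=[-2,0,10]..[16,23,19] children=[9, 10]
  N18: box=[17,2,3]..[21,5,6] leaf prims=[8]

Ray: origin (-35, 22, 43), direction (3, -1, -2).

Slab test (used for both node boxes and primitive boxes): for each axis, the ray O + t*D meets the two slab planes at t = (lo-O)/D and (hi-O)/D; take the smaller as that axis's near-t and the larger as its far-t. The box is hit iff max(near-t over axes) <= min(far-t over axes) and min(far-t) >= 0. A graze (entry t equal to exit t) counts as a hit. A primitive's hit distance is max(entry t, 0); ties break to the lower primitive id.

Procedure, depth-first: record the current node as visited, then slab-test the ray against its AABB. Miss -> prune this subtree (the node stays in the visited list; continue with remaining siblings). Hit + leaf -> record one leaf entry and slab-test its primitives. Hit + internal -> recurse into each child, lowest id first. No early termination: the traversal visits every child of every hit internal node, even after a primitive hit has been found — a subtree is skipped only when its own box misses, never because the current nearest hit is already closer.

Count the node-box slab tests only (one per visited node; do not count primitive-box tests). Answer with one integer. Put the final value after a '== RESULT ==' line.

Traverse from the root:
N0 x:[6,19] y:[-1,42] z:[12,31] -> hit [12,19], descend [3, 13]
  N3 x:[6,56/3] y:[4,42] z:[18,31] -> hit [18,56/3], descend [1, 8]
    N1 x:[6,11] y:[4,30] z:[28,31] -> miss, prune
    N8 x:[32/3,56/3] y:[9,42] z:[18,59/2] -> hit [18,56/3], descend [12, 16]
      N12 x:[32/3,37/3] y:[9,40] z:[18,45/2] -> miss, prune
      N16 x:[52/3,56/3] y:[17,42] z:[37/2,59/2] -> hit [37/2,56/3], descend [4, 18]
        N4 x:[53/3,55/3] y:[38,42] z:[37/2,59/2] -> miss, prune
        N18 x:[52/3,56/3] y:[17,20] z:[37/2,20] -> hit [37/2,56/3] leaf, test {P8@t=37/2}
  N13 x:[8,19] y:[-1,34] z:[12,35/2] -> hit [12,35/2], descend [11, 17]
    N11 x:[8,19] y:[24,34] z:[13,35/2] -> miss, prune
    N17 x:[11,17] y:[-1,22] z:[12,33/2] -> hit [12,33/2], descend [9, 10]
      N9 x:[11,40/3] y:[-1,9] z:[12,31/2] -> miss, prune
      N10 x:[40/3,17] y:[13,22] z:[13,33/2] -> hit [40/3,33/2], descend [2, 6]
        N2 x:[40/3,17] y:[14,22] z:[13,15] -> hit [14,15] leaf, test {P0(miss), P1@t=14}
        N6 x:[44/3,17] y:[13,21] z:[15,33/2] -> hit [15,33/2] leaf, test {P6@t=16, P11(miss)}

15 AABB tests over nodes [0, 3, 1, 8, 12, 16, 4, 18, 13, 11, 17, 9, 10, 2, 6]; 3 leaves entered; closest P1.

== RESULT ==
15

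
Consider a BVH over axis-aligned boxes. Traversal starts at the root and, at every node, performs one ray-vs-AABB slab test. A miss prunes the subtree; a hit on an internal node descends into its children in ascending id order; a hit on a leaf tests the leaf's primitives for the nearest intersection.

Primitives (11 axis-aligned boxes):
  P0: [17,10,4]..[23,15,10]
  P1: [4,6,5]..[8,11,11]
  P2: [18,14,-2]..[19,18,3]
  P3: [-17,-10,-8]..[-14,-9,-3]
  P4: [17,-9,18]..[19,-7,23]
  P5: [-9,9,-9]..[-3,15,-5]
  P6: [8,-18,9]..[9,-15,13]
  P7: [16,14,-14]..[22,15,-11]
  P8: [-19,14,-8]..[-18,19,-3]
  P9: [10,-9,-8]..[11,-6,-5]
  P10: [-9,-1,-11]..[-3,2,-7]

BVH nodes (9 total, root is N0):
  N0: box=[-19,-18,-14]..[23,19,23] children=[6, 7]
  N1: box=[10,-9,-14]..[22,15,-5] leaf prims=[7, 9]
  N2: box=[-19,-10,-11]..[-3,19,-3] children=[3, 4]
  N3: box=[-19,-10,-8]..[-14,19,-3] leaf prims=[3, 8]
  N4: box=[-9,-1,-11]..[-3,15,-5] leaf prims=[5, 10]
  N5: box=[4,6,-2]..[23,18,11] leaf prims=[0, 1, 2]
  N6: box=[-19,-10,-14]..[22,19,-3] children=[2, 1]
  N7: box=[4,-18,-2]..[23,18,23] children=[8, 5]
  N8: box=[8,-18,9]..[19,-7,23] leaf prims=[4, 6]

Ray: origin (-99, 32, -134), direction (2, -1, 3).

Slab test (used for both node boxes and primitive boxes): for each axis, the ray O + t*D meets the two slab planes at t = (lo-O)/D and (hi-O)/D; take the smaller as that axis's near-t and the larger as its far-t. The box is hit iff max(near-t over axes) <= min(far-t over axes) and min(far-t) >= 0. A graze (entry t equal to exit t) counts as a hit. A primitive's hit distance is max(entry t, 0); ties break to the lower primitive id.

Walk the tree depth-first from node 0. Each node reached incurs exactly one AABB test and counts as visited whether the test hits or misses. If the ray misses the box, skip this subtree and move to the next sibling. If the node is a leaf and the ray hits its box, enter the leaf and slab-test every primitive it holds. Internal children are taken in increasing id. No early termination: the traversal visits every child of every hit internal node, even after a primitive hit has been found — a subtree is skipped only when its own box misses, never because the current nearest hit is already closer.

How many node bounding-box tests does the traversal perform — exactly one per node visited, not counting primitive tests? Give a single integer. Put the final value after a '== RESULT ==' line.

Walk:
N0 x:[40,61] y:[13,50] z:[40,157/3] -> hit [40,50], descend [6, 7]
  N6 x:[40,121/2] y:[13,42] z:[40,131/3] -> hit [40,42], descend [1, 2]
    N1 x:[109/2,121/2] y:[17,41] z:[40,43] -> miss, prune
    N2 x:[40,48] y:[13,42] z:[41,131/3] -> hit [41,42], descend [3, 4]
      N3 x:[40,85/2] y:[13,42] z:[42,131/3] -> hit [42,42] leaf, test {P3@t=42, P8(miss)}
      N4 x:[45,48] y:[17,33] z:[41,43] -> miss, prune
  N7 x:[103/2,61] y:[14,50] z:[44,157/3] -> miss, prune

Summary -> nodes [0, 6, 1, 2, 3, 4, 7]; box-tests=7; leaf-entries=1; first=P3

== RESULT ==
7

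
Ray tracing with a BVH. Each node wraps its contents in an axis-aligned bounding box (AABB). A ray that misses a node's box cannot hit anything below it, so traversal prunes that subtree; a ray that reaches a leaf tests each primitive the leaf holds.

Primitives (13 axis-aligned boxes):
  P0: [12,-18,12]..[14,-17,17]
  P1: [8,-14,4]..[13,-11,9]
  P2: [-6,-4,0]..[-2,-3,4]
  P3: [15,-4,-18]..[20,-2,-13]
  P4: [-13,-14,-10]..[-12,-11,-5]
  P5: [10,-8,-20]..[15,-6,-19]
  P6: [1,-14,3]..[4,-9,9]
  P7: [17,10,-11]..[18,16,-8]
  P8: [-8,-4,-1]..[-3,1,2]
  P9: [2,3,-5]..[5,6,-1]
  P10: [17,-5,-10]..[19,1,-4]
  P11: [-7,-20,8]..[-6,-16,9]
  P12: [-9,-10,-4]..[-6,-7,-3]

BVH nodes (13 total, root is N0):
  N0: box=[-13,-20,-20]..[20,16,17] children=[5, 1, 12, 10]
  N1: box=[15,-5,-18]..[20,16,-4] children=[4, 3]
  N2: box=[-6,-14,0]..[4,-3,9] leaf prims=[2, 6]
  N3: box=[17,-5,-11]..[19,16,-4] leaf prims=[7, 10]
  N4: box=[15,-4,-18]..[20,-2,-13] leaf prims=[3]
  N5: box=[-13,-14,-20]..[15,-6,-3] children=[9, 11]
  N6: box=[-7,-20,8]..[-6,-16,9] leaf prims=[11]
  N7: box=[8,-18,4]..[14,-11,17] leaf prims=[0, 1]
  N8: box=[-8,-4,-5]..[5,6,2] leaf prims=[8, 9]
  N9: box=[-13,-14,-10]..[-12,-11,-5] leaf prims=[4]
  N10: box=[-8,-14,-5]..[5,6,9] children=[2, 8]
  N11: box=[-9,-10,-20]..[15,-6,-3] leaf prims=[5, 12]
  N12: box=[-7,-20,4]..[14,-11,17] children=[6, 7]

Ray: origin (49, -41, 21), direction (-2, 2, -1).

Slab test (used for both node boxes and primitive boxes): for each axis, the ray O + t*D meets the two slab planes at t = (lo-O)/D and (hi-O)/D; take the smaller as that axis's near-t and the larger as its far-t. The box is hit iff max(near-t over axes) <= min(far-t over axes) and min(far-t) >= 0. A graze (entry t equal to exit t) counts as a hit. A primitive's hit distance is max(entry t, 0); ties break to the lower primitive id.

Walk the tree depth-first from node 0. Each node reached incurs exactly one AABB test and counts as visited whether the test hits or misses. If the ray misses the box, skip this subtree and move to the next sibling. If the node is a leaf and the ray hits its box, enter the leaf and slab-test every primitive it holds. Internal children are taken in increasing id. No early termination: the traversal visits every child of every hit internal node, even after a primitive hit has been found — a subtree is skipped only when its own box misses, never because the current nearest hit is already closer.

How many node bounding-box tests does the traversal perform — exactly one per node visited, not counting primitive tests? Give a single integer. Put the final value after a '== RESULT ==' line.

Walk:
N0 x:[29/2,31] y:[21/2,57/2] z:[4,41] -> hit [29/2,57/2], descend [1, 5, 10, 12]
  N1 x:[29/2,17] y:[18,57/2] z:[25,39] -> miss, prune
  N5 x:[17,31] y:[27/2,35/2] z:[24,41] -> miss, prune
  N10 x:[22,57/2] y:[27/2,47/2] z:[12,26] -> hit [22,47/2], descend [2, 8]
    N2 x:[45/2,55/2] y:[27/2,19] z:[12,21] -> miss, prune
    N8 x:[22,57/2] y:[37/2,47/2] z:[19,26] -> hit [22,47/2] leaf, test {P8(miss), P9@t=22}
  N12 x:[35/2,28] y:[21/2,15] z:[4,17] -> miss, prune

Summary -> nodes [0, 1, 5, 10, 2, 8, 12]; box-tests=7; leaf-entries=1; first=P9

== RESULT ==
7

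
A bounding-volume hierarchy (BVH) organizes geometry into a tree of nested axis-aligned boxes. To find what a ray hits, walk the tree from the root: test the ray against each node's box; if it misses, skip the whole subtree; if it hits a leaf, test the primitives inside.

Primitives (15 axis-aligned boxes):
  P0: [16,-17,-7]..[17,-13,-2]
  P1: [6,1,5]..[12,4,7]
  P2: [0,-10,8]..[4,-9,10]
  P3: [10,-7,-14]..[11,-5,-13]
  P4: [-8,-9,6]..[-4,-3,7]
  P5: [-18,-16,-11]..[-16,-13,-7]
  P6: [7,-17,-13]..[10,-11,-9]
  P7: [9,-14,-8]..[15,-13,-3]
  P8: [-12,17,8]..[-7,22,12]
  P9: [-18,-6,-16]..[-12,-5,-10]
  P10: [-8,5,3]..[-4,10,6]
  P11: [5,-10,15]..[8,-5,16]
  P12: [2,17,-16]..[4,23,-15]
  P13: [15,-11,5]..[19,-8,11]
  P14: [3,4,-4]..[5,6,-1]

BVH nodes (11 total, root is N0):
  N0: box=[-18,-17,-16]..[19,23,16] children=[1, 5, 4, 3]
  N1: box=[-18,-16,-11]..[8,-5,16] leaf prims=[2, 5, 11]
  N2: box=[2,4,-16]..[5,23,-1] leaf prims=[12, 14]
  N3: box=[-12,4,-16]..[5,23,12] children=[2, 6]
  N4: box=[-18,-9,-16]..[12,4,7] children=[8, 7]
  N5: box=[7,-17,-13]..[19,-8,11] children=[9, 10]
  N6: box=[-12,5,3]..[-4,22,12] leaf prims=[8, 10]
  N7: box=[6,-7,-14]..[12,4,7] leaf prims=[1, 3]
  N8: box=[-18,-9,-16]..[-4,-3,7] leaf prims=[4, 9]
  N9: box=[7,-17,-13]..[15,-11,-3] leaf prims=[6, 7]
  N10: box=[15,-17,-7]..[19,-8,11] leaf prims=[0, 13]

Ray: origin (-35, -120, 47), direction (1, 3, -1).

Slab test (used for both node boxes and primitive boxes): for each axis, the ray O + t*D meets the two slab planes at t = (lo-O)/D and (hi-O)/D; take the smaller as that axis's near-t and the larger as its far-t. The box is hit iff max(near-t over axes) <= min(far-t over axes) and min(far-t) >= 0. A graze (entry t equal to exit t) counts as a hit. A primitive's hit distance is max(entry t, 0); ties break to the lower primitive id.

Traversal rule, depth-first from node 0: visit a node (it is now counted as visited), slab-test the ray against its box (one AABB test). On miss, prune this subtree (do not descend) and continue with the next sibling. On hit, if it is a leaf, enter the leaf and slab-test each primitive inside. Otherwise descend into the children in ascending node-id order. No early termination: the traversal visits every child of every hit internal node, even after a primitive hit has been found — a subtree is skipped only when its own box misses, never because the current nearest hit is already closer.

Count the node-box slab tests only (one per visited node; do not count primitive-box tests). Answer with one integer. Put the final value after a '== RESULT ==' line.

Trace the traversal:
N0 x:[17,54] y:[103/3,143/3] z:[31,63] -> hit [103/3,143/3], descend [1, 3, 4, 5]
  N1 x:[17,43] y:[104/3,115/3] z:[31,58] -> hit [104/3,115/3] leaf, test {P2@t=37, P5(miss), P11(miss)}
  N3 x:[23,40] y:[124/3,143/3] z:[35,63] -> miss, prune
  N4 x:[17,47] y:[37,124/3] z:[40,63] -> hit [40,124/3], descend [7, 8]
    N7 x:[41,47] y:[113/3,124/3] z:[40,61] -> hit [41,124/3] leaf, test {P1@t=41, P3(miss)}
    N8 x:[17,31] y:[37,39] z:[40,63] -> miss, prune
  N5 x:[42,54] y:[103/3,112/3] z:[36,60] -> miss, prune

Summary -> nodes [0, 1, 3, 4, 7, 8, 5]; box-tests=7; leaf-entries=2; first=P2

== RESULT ==
7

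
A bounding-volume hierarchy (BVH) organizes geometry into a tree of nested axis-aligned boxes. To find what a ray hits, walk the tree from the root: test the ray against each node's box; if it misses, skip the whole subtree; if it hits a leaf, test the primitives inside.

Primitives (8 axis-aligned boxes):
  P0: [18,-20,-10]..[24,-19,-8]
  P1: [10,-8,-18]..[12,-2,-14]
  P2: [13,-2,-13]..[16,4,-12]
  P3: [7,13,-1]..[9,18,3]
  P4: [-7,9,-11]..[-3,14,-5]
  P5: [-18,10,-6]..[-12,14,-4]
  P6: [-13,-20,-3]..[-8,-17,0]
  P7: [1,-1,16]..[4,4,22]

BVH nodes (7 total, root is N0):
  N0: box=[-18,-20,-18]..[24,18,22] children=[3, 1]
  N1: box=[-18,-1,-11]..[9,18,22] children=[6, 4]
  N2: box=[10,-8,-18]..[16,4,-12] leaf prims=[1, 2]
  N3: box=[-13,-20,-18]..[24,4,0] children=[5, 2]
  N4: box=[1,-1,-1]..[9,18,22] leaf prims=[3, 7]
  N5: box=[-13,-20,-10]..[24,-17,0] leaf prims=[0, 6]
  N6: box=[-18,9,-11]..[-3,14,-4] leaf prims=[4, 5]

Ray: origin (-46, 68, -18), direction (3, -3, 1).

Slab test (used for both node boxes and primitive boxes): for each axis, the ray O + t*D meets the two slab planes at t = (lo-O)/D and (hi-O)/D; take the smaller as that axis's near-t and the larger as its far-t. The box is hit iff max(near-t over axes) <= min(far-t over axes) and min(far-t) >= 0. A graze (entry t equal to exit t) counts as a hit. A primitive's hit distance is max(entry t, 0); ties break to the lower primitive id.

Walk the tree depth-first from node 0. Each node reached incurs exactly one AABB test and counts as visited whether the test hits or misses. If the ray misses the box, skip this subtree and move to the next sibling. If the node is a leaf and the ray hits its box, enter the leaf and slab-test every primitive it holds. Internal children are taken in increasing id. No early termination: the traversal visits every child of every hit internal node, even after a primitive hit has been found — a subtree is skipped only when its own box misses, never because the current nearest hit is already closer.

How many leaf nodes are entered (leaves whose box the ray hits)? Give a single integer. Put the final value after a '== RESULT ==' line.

Traverse from the root:
N0 x:[28/3,70/3] y:[50/3,88/3] z:[0,40] -> hit [50/3,70/3], descend [1, 3]
  N1 x:[28/3,55/3] y:[50/3,23] z:[7,40] -> hit [50/3,55/3], descend [4, 6]
    N4 x:[47/3,55/3] y:[50/3,23] z:[17,40] -> hit [17,55/3] leaf, test {P3@t=53/3, P7(miss)}
    N6 x:[28/3,43/3] y:[18,59/3] z:[7,14] -> miss, prune
  N3 x:[11,70/3] y:[64/3,88/3] z:[0,18] -> miss, prune

Summary -> nodes [0, 1, 4, 6, 3]; box-tests=5; leaf-entries=1; first=P3

== RESULT ==
1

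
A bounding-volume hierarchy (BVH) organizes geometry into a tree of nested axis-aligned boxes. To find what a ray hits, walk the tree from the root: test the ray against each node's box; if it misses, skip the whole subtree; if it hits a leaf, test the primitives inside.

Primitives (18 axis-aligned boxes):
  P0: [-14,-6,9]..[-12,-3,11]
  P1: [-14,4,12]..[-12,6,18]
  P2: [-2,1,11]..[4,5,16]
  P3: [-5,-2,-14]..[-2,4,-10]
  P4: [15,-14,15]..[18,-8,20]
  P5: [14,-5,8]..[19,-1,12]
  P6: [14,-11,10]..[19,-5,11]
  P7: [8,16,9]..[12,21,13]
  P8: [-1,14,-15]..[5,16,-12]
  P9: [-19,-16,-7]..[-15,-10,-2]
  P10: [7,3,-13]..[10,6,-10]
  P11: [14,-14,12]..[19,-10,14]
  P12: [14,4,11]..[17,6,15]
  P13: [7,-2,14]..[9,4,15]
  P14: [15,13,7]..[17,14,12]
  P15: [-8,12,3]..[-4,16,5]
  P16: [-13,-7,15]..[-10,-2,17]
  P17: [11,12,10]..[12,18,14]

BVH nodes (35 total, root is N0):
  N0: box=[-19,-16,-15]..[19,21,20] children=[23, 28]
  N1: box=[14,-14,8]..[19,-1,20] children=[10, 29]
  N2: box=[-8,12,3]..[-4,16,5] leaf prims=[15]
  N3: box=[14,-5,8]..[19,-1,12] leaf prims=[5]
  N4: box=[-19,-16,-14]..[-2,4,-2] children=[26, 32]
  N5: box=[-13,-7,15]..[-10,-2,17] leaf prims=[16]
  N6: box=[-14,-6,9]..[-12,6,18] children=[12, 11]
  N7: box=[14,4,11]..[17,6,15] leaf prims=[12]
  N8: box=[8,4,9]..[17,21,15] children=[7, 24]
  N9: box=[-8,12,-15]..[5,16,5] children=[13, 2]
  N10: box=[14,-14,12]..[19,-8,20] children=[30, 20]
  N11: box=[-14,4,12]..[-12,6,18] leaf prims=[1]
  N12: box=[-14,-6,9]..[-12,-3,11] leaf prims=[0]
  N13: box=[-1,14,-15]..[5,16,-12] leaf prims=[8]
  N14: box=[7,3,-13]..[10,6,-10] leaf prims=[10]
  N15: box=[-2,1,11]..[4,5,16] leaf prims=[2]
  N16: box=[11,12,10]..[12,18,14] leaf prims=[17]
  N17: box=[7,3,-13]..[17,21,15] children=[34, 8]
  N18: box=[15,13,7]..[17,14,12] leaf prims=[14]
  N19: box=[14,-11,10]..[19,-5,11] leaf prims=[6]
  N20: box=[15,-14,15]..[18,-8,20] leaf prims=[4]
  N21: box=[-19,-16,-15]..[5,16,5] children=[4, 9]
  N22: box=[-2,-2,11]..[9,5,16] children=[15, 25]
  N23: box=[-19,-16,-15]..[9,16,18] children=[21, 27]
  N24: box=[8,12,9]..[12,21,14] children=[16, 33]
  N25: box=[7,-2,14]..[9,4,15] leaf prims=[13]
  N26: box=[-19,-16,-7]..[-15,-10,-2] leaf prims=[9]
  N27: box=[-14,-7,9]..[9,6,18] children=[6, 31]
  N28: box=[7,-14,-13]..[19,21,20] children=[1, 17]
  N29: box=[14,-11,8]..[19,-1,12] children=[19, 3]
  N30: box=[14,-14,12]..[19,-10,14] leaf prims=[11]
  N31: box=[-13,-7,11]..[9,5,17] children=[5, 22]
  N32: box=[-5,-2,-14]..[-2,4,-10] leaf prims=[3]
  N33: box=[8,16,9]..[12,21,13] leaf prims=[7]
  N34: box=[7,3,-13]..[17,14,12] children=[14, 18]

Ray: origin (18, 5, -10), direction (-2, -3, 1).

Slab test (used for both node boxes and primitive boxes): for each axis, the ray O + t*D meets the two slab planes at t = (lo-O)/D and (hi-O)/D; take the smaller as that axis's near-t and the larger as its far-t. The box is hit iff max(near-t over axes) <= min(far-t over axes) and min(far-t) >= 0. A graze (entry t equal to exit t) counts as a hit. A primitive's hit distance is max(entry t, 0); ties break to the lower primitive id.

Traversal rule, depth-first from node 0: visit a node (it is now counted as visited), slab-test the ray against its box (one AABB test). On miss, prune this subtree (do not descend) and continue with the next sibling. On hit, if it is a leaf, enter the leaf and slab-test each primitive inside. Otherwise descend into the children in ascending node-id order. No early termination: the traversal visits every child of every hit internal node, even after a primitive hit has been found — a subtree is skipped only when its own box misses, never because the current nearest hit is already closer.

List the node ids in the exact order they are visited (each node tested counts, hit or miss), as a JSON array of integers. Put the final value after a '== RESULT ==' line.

Walk:
N0 x:[-1/2,37/2] y:[-16/3,7] z:[-5,30] -> hit [-1/2,7], descend [23, 28]
  N23 x:[9/2,37/2] y:[-11/3,7] z:[-5,28] -> hit [9/2,7], descend [21, 27]
    N21 x:[13/2,37/2] y:[-11/3,7] z:[-5,15] -> hit [13/2,7], descend [4, 9]
      N4 x:[10,37/2] y:[1/3,7] z:[-4,8] -> miss, prune
      N9 x:[13/2,13] y:[-11/3,-7/3] z:[-5,15] -> miss, prune
    N27 x:[9/2,16] y:[-1/3,4] z:[19,28] -> miss, prune
  N28 x:[-1/2,11/2] y:[-16/3,19/3] z:[-3,30] -> hit [-1/2,11/2], descend [1, 17]
    N1 x:[-1/2,2] y:[2,19/3] z:[18,30] -> miss, prune
    N17 x:[1/2,11/2] y:[-16/3,2/3] z:[-3,25] -> hit [1/2,2/3], descend [8, 34]
      N8 x:[1/2,5] y:[-16/3,1/3] z:[19,25] -> miss, prune
      N34 x:[1/2,11/2] y:[-3,2/3] z:[-3,22] -> hit [1/2,2/3], descend [14, 18]
        N14 x:[4,11/2] y:[-1/3,2/3] z:[-3,0] -> miss, prune
        N18 x:[1/2,3/2] y:[-3,-8/3] z:[17,22] -> miss, prune

order=[0, 23, 21, 4, 9, 27, 28, 1, 17, 8, 34, 14, 18]  |boxes|=13  |leaves|=0  hit=miss

== RESULT ==
[0, 23, 21, 4, 9, 27, 28, 1, 17, 8, 34, 14, 18]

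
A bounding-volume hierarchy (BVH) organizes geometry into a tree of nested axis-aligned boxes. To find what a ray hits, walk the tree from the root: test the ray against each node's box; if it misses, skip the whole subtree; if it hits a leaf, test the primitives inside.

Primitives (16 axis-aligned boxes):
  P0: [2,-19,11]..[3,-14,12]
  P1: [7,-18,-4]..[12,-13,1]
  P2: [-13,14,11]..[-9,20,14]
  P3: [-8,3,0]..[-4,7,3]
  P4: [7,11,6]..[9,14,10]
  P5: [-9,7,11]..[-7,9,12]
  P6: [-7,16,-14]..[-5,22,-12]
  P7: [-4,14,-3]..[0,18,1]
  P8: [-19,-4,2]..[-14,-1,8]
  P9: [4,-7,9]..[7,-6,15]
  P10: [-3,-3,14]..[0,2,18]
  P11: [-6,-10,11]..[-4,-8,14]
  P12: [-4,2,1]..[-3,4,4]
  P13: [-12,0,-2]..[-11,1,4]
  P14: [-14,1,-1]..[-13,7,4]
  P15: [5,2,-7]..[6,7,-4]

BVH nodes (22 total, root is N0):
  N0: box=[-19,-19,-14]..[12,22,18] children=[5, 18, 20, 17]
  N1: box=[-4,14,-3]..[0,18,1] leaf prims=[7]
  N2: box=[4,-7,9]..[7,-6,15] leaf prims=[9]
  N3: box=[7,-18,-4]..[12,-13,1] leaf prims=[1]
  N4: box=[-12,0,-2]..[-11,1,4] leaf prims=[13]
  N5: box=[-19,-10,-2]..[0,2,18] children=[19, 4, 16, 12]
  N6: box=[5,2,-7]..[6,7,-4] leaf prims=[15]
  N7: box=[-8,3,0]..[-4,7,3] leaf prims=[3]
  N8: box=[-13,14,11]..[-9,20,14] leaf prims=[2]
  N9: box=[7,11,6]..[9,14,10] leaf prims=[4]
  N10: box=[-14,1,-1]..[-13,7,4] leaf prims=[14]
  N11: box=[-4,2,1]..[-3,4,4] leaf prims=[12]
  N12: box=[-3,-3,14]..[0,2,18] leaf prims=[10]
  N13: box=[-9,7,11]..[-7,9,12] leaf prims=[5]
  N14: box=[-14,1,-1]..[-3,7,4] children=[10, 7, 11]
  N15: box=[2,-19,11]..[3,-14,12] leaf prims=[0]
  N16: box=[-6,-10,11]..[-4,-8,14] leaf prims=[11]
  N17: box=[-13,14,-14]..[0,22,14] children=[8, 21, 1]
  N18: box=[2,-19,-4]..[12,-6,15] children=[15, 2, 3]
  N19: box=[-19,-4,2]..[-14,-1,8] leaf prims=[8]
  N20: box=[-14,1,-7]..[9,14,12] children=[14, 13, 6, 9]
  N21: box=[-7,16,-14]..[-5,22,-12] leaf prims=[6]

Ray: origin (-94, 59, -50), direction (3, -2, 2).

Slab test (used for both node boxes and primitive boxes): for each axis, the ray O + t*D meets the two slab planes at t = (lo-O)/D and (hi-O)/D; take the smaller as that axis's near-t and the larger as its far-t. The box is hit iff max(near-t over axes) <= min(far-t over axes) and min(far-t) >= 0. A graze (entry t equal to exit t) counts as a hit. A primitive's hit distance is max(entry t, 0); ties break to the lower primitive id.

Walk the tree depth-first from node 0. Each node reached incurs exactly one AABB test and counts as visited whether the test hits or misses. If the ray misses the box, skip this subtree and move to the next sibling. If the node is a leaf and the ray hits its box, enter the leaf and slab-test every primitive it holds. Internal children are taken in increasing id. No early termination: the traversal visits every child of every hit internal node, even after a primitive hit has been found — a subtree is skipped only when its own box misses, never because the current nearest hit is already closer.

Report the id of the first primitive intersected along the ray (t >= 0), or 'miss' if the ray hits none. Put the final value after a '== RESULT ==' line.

Trace the traversal:
N0 x:[25,106/3] y:[37/2,39] z:[18,34] -> hit [25,34], descend [5, 17, 18, 20]
  N5 x:[25,94/3] y:[57/2,69/2] z:[24,34] -> hit [57/2,94/3], descend [4, 12, 16, 19]
    N4 x:[82/3,83/3] y:[29,59/2] z:[24,27] -> miss, prune
    N12 x:[91/3,94/3] y:[57/2,31] z:[32,34] -> miss, prune
    N16 x:[88/3,30] y:[67/2,69/2] z:[61/2,32] -> miss, prune
    N19 x:[25,80/3] y:[30,63/2] z:[26,29] -> miss, prune
  N17 x:[27,94/3] y:[37/2,45/2] z:[18,32] -> miss, prune
  N18 x:[32,106/3] y:[65/2,39] z:[23,65/2] -> hit [65/2,65/2], descend [2, 3, 15]
    N2 x:[98/3,101/3] y:[65/2,33] z:[59/2,65/2] -> miss, prune
    N3 x:[101/3,106/3] y:[36,77/2] z:[23,51/2] -> miss, prune
    N15 x:[32,97/3] y:[73/2,39] z:[61/2,31] -> miss, prune
  N20 x:[80/3,103/3] y:[45/2,29] z:[43/2,31] -> hit [80/3,29], descend [6, 9, 13, 14]
    N6 x:[33,100/3] y:[26,57/2] z:[43/2,23] -> miss, prune
    N9 x:[101/3,103/3] y:[45/2,24] z:[28,30] -> miss, prune
    N13 x:[85/3,29] y:[25,26] z:[61/2,31] -> miss, prune
    N14 x:[80/3,91/3] y:[26,29] z:[49/2,27] -> hit [80/3,27], descend [7, 10, 11]
      N7 x:[86/3,30] y:[26,28] z:[25,53/2] -> miss, prune
      N10 x:[80/3,27] y:[26,29] z:[49/2,27] -> hit [80/3,27] leaf, test {P14@t=80/3}
      N11 x:[30,91/3] y:[55/2,57/2] z:[51/2,27] -> miss, prune

Visited [0, 5, 4, 12, 16, 19, 17, 18, 2, 3, 15, 20, 6, 9, 13, 14, 7, 10, 11]. Tests: 19 box, 1 leaf. Nearest: P14.

== RESULT ==
14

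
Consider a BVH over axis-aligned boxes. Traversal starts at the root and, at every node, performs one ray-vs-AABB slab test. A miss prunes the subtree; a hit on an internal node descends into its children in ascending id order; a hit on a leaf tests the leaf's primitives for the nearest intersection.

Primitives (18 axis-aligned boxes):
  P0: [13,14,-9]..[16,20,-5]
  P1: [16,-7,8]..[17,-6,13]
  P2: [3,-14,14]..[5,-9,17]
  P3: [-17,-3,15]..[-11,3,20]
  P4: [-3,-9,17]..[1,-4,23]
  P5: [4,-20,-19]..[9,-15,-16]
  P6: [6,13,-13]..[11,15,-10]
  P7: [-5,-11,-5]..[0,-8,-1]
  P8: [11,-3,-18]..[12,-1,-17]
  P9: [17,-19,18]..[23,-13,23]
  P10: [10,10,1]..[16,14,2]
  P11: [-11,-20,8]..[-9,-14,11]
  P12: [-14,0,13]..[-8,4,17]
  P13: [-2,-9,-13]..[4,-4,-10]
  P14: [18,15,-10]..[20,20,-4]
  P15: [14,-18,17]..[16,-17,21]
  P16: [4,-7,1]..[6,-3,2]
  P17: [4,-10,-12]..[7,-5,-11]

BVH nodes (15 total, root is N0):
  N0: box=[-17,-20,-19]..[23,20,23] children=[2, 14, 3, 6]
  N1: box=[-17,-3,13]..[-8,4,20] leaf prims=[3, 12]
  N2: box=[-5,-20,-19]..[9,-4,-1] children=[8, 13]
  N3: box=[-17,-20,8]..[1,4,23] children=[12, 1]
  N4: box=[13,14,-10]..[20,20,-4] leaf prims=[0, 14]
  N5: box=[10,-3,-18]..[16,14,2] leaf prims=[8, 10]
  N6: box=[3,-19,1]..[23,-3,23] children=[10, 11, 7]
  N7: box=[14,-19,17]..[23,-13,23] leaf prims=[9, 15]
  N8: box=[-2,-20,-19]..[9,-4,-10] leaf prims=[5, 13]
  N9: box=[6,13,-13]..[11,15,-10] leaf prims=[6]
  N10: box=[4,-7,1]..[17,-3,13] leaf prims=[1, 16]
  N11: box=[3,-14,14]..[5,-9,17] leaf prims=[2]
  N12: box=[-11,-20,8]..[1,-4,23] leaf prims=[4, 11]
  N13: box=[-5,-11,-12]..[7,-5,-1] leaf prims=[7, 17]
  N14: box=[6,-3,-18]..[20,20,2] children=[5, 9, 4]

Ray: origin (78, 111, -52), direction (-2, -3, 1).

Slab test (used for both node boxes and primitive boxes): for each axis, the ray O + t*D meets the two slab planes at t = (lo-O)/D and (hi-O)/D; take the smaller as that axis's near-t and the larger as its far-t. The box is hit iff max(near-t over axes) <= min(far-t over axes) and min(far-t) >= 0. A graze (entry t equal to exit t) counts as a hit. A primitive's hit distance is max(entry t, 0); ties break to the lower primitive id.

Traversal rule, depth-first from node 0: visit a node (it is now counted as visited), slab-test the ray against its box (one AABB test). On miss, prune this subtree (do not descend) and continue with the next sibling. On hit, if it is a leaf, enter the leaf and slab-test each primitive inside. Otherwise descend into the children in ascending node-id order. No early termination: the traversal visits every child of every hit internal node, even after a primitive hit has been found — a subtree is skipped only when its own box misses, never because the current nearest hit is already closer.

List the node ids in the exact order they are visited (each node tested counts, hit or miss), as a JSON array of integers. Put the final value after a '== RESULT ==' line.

Traverse from the root:
N0 x:[55/2,95/2] y:[91/3,131/3] z:[33,75] -> hit [33,131/3], descend [2, 3, 6, 14]
  N2 x:[69/2,83/2] y:[115/3,131/3] z:[33,51] -> hit [115/3,83/2], descend [8, 13]
    N8 x:[69/2,40] y:[115/3,131/3] z:[33,42] -> hit [115/3,40] leaf, test {P5(miss), P13@t=39}
    N13 x:[71/2,83/2] y:[116/3,122/3] z:[40,51] -> hit [40,122/3] leaf, test {P7(miss), P17(miss)}
  N3 x:[77/2,95/2] y:[107/3,131/3] z:[60,75] -> miss, prune
  N6 x:[55/2,75/2] y:[38,130/3] z:[53,75] -> miss, prune
  N14 x:[29,36] y:[91/3,38] z:[34,54] -> hit [34,36], descend [4, 5, 9]
    N4 x:[29,65/2] y:[91/3,97/3] z:[42,48] -> miss, prune
    N5 x:[31,34] y:[97/3,38] z:[34,54] -> hit [34,34] leaf, test {P8(miss), P10(miss)}
    N9 x:[67/2,36] y:[32,98/3] z:[39,42] -> miss, prune

10 AABB tests over nodes [0, 2, 8, 13, 3, 6, 14, 4, 5, 9]; 3 leaves entered; closest P13.

== RESULT ==
[0, 2, 8, 13, 3, 6, 14, 4, 5, 9]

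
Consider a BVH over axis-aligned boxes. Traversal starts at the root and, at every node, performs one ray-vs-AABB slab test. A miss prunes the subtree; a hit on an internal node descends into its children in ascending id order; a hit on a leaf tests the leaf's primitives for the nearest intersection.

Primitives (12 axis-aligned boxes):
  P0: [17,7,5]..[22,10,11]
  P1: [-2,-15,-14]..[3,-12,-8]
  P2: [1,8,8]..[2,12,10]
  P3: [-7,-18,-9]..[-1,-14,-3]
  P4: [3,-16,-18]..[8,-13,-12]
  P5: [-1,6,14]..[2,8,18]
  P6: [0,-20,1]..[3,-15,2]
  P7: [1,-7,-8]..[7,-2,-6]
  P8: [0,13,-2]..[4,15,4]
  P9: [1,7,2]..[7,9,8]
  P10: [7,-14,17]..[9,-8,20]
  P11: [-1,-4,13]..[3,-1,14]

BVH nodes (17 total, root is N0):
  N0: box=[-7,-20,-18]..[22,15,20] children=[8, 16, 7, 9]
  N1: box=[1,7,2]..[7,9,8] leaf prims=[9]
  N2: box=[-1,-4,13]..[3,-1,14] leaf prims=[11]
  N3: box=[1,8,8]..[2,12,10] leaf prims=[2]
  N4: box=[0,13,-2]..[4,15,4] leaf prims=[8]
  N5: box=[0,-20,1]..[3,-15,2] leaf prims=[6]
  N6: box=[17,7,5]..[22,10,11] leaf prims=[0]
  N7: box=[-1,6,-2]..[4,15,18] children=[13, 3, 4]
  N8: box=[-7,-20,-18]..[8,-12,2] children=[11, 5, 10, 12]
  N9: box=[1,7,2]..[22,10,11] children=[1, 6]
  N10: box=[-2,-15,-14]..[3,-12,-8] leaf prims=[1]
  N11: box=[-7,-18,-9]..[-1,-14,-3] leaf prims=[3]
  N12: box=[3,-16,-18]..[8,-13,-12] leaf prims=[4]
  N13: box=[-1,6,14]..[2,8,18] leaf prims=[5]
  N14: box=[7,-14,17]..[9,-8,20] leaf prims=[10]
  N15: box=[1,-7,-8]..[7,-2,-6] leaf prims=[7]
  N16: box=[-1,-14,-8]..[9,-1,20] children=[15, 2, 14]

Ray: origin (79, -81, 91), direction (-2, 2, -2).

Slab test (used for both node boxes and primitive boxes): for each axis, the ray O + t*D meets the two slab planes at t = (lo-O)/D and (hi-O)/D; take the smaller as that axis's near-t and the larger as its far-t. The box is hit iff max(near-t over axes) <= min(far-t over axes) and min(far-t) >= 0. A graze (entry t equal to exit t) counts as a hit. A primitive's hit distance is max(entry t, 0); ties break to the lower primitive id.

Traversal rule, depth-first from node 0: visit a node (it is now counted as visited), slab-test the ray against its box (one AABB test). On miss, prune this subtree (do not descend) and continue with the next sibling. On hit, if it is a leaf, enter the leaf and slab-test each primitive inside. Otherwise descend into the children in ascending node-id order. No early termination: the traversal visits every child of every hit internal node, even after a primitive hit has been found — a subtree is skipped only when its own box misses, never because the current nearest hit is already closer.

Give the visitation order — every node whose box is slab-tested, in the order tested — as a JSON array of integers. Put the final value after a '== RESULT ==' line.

Traverse from the root:
N0 x:[57/2,43] y:[61/2,48] z:[71/2,109/2] -> hit [71/2,43], descend [7, 8, 9, 16]
  N7 x:[75/2,40] y:[87/2,48] z:[73/2,93/2] -> miss, prune
  N8 x:[71/2,43] y:[61/2,69/2] z:[89/2,109/2] -> miss, prune
  N9 x:[57/2,39] y:[44,91/2] z:[40,89/2] -> miss, prune
  N16 x:[35,40] y:[67/2,40] z:[71/2,99/2] -> hit [71/2,40], descend [2, 14, 15]
    N2 x:[38,40] y:[77/2,40] z:[77/2,39] -> hit [77/2,39] leaf, test {P11@t=77/2}
    N14 x:[35,36] y:[67/2,73/2] z:[71/2,37] -> hit [71/2,36] leaf, test {P10@t=71/2}
    N15 x:[36,39] y:[37,79/2] z:[97/2,99/2] -> miss, prune

order=[0, 7, 8, 9, 16, 2, 14, 15]  |boxes|=8  |leaves|=2  hit=P10

== RESULT ==
[0, 7, 8, 9, 16, 2, 14, 15]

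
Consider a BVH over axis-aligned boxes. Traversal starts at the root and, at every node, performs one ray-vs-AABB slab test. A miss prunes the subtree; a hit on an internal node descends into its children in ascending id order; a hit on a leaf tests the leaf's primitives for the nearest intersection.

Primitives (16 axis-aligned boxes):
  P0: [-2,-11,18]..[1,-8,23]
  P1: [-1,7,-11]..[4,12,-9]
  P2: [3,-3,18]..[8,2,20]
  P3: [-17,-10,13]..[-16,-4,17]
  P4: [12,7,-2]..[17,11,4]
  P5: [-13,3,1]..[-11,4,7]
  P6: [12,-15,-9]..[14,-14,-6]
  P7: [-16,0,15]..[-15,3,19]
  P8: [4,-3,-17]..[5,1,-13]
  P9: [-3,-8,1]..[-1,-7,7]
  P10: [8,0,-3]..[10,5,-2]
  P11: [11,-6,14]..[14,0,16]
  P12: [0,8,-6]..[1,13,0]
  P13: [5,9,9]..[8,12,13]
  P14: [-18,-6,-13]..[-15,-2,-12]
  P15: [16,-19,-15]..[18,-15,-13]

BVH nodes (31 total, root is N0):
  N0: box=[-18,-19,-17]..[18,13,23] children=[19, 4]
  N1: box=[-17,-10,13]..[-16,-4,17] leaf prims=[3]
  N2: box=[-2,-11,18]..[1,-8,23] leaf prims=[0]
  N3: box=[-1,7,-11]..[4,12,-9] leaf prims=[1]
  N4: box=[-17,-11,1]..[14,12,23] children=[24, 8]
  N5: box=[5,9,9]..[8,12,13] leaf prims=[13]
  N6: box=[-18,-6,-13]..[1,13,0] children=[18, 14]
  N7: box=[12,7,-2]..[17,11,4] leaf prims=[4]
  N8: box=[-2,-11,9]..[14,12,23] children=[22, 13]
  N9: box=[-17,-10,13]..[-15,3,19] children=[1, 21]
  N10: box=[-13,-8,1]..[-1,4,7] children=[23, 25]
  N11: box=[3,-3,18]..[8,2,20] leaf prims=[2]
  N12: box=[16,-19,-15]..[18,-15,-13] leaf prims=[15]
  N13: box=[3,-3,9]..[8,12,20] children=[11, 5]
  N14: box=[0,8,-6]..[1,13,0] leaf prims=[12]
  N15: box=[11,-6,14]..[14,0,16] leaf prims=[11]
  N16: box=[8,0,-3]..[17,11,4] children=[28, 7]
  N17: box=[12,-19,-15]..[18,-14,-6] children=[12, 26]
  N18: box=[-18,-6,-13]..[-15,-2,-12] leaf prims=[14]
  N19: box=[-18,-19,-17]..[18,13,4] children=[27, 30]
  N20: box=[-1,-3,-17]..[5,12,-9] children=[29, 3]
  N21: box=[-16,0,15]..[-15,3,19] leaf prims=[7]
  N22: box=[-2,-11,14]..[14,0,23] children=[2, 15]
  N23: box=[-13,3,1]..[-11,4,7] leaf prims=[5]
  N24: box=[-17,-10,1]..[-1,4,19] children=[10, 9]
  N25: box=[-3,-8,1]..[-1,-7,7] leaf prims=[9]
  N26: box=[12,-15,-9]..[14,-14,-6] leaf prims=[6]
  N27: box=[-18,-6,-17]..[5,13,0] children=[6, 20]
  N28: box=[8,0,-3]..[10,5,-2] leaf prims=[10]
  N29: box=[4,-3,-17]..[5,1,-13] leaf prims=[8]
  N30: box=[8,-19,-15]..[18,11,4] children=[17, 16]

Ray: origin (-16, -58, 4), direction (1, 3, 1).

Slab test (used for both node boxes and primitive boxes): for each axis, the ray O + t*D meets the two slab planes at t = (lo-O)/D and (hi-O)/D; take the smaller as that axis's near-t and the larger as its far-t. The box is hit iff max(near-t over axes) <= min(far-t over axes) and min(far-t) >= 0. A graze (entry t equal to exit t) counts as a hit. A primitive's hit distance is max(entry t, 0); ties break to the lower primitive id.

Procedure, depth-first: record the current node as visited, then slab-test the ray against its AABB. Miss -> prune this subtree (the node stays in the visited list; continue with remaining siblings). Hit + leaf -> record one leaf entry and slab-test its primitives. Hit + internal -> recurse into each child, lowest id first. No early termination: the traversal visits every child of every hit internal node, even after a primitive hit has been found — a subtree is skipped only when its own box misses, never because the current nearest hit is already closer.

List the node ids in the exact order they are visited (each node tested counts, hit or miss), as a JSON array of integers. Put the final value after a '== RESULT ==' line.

Trace the traversal:
N0 x:[-2,34] y:[13,71/3] z:[-21,19] -> hit [13,19], descend [4, 19]
  N4 x:[-1,30] y:[47/3,70/3] z:[-3,19] -> hit [47/3,19], descend [8, 24]
    N8 x:[14,30] y:[47/3,70/3] z:[5,19] -> hit [47/3,19], descend [13, 22]
      N13 x:[19,24] y:[55/3,70/3] z:[5,16] -> miss, prune
      N22 x:[14,30] y:[47/3,58/3] z:[10,19] -> hit [47/3,19], descend [2, 15]
        N2 x:[14,17] y:[47/3,50/3] z:[14,19] -> hit [47/3,50/3] leaf, test {P0@t=47/3}
        N15 x:[27,30] y:[52/3,58/3] z:[10,12] -> miss, prune
    N24 x:[-1,15] y:[16,62/3] z:[-3,15] -> miss, prune
  N19 x:[-2,34] y:[13,71/3] z:[-21,0] -> miss, prune

9 AABB tests over nodes [0, 4, 8, 13, 22, 2, 15, 24, 19]; 1 leaf entered; closest P0.

== RESULT ==
[0, 4, 8, 13, 22, 2, 15, 24, 19]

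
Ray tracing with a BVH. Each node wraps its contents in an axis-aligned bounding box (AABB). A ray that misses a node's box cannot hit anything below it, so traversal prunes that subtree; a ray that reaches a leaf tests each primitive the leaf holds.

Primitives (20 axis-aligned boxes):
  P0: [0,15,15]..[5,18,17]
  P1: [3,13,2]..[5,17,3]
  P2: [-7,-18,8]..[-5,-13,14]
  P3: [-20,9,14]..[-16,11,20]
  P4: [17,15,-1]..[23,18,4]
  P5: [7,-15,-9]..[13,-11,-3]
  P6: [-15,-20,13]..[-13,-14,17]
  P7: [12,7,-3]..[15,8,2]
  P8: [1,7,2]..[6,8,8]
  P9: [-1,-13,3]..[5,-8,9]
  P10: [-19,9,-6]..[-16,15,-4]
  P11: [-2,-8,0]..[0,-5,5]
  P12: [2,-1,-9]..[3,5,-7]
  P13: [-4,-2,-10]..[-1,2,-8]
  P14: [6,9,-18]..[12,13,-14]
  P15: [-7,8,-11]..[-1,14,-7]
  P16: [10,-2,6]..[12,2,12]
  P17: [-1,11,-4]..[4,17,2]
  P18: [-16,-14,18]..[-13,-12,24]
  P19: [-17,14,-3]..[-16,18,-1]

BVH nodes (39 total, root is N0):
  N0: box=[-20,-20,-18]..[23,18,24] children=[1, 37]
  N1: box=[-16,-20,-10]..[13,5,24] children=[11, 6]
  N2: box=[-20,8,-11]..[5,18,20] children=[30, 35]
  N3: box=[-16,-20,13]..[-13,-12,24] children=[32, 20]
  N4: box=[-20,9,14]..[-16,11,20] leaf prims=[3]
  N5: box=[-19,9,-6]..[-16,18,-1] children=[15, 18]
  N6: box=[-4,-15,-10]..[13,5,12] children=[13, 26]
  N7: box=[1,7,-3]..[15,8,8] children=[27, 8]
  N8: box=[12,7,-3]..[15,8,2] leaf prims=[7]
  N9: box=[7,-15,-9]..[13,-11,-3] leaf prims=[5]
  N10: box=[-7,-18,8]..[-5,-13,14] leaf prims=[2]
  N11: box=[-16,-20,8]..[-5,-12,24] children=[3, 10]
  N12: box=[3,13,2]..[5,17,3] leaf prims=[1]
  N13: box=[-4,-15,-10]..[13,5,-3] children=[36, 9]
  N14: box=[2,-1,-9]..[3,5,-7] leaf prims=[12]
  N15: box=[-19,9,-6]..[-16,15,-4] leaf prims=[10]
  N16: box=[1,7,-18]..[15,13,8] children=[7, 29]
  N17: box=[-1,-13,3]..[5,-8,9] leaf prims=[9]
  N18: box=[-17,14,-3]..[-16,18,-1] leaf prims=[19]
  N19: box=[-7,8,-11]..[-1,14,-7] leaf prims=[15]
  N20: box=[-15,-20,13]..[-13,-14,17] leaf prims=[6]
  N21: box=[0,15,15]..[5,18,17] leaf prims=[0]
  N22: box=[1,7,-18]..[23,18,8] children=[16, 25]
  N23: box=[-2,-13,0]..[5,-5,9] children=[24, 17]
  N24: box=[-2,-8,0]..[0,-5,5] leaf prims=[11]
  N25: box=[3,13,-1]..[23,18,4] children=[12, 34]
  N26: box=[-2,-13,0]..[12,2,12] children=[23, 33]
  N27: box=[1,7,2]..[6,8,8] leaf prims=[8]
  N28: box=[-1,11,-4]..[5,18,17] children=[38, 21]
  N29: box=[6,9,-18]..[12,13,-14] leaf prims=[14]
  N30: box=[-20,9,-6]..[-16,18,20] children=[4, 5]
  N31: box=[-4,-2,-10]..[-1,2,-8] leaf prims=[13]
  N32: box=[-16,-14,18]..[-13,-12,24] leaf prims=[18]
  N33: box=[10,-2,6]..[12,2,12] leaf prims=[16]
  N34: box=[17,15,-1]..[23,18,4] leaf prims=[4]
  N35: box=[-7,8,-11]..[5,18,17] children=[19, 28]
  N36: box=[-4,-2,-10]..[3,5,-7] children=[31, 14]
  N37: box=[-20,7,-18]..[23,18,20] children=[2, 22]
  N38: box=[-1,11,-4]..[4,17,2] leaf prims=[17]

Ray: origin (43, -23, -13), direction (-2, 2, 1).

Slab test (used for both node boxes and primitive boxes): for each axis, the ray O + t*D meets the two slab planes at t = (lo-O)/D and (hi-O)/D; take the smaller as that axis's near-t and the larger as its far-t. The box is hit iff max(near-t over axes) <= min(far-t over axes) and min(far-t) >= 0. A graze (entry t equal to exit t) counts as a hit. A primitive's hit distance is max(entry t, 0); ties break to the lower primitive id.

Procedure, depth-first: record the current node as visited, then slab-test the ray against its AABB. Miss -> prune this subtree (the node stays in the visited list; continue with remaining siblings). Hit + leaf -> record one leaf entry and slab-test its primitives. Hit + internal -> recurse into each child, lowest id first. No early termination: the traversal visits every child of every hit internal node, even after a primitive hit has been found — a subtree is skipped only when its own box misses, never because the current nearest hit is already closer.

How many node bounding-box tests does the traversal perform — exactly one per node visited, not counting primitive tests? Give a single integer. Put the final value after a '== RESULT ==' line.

Walk:
N0 x:[10,63/2] y:[3/2,41/2] z:[-5,37] -> hit [10,41/2], descend [1, 37]
  N1 x:[15,59/2] y:[3/2,14] z:[3,37] -> miss, prune
  N37 x:[10,63/2] y:[15,41/2] z:[-5,33] -> hit [15,41/2], descend [2, 22]
    N2 x:[19,63/2] y:[31/2,41/2] z:[2,33] -> hit [19,41/2], descend [30, 35]
      N30 x:[59/2,63/2] y:[16,41/2] z:[7,33] -> miss, prune
      N35 x:[19,25] y:[31/2,41/2] z:[2,30] -> hit [19,41/2], descend [19, 28]
        N19 x:[22,25] y:[31/2,37/2] z:[2,6] -> miss, prune
        N28 x:[19,22] y:[17,41/2] z:[9,30] -> hit [19,41/2], descend [21, 38]
          N21 x:[19,43/2] y:[19,41/2] z:[28,30] -> miss, prune
          N38 x:[39/2,22] y:[17,20] z:[9,15] -> miss, prune
    N22 x:[10,21] y:[15,41/2] z:[-5,21] -> hit [15,41/2], descend [16, 25]
      N16 x:[14,21] y:[15,18] z:[-5,21] -> hit [15,18], descend [7, 29]
        N7 x:[14,21] y:[15,31/2] z:[10,21] -> hit [15,31/2], descend [8, 27]
          N8 x:[14,31/2] y:[15,31/2] z:[10,15] -> hit [15,15] leaf, test {P7@t=15}
          N27 x:[37/2,21] y:[15,31/2] z:[15,21] -> miss, prune
        N29 x:[31/2,37/2] y:[16,18] z:[-5,-1] -> miss, prune
      N25 x:[10,20] y:[18,41/2] z:[12,17] -> miss, prune

order=[0, 1, 37, 2, 30, 35, 19, 28, 21, 38, 22, 16, 7, 8, 27, 29, 25]  |boxes|=17  |leaves|=1  hit=P7

== RESULT ==
17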